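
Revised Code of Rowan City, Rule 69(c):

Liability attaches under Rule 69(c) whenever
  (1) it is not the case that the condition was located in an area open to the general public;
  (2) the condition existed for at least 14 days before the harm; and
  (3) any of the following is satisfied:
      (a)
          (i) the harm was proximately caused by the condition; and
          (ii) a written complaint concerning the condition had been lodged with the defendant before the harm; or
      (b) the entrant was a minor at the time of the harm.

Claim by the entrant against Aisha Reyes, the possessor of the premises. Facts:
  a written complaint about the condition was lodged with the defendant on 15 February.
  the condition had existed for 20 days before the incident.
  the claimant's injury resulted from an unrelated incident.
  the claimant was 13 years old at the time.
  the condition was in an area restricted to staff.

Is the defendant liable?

(1) not (public area) — holds.
(2) condition ≥14 days old — satisfied.
(i) proximate cause — fails.
(ii) complaint lodged — met.
So (a) is not satisfied (F AND T).
(b) entrant a minor — met.
(3) = F OR T = true.
So Overall is satisfied (T AND T AND T).

Yes — liable.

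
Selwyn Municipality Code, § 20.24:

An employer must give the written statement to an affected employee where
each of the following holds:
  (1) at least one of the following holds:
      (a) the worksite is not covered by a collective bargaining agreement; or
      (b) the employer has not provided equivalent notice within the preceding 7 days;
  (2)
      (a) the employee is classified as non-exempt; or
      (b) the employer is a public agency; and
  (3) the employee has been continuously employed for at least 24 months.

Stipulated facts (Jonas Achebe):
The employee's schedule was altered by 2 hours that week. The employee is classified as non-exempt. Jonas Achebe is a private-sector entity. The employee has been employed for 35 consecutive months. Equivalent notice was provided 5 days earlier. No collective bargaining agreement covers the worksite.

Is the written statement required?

(a) no CBA — met.
(b) no recent notice — not met.
(1) = T OR F = true.
(a) non-exempt — met.
(b) public agency — not satisfied.
(2): T OR F → true.
(3) tenure ≥ 24 mo. — met.
Overall: T AND T AND T → true.

Yes — required.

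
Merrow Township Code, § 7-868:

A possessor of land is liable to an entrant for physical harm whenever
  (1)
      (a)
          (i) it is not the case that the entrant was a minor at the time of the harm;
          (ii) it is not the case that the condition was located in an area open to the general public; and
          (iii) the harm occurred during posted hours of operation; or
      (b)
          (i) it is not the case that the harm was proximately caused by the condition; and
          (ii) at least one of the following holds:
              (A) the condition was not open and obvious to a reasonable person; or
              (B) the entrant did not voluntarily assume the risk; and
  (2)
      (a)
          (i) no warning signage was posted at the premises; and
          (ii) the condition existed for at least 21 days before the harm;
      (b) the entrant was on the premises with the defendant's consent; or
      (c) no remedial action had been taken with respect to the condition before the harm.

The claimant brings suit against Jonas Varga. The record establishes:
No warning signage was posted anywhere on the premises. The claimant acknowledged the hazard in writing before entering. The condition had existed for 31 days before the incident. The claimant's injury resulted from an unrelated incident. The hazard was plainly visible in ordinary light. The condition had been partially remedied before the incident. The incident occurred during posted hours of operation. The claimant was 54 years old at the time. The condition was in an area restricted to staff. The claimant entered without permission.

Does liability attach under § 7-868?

Yes — liable.

(i) not (entrant a minor) — met.
(ii) not (public area) — met.
(iii) during posted hours — holds.
(a) = T AND T AND T = true.
(i) not (proximate cause) — holds.
(A) not open/obvious — not satisfied.
(B) no assumed risk — not satisfied.
So (ii) is not satisfied (F OR F).
(b) = T AND F = false.
So (1) is satisfied (T OR F).
(i) no signage posted — satisfied.
(ii) condition ≥21 days old — satisfied.
(a) = T AND T = true.
(b) consent to enter — not satisfied.
(c) no remedial action — not met.
(2) = T OR F OR F = true.
Overall = T AND T = true.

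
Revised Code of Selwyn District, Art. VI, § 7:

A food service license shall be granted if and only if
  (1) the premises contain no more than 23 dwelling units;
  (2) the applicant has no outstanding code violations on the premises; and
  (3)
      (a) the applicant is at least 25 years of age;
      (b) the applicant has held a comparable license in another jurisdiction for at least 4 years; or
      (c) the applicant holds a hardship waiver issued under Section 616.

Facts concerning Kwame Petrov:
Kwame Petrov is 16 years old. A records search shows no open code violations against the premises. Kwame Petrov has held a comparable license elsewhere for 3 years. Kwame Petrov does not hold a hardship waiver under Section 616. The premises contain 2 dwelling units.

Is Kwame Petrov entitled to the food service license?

No — denied.

(1) ≤ 23 units — met.
(2) no code violations — satisfied.
(a) age ≥ 25 — not met.
(b) prior license ≥ 4 yr — not met.
(c) hardship waiver — not satisfied.
So (3) is not satisfied (F OR F OR F).
Overall = T AND T AND F = false.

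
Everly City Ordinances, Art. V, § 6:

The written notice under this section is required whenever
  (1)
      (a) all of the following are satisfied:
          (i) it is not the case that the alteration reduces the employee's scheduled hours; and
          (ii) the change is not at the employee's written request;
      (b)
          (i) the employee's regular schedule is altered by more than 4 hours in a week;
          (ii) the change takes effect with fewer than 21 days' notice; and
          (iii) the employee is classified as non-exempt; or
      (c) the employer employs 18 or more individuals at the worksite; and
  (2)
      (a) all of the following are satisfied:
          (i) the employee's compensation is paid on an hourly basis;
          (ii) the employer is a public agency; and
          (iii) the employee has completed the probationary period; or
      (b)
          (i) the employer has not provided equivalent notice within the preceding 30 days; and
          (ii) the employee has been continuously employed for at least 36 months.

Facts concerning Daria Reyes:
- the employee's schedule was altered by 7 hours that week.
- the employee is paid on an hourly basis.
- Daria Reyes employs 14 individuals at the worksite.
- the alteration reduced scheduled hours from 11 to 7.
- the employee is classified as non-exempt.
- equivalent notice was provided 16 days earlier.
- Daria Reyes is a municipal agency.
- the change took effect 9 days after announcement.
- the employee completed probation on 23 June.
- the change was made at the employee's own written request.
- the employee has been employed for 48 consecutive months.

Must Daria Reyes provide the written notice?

Yes — required.

(i) not (hours reduced) — fails.
(ii) not employee-requested — not met.
(a) = F AND F = false.
(i) schedule shift > 4h — holds.
(ii) < 21 days' notice — holds.
(iii) non-exempt — satisfied.
(b): T AND T AND T → true.
(c) ≥ 18 at site — not met.
(1) = F OR T OR F = true.
(i) hourly-paid — satisfied.
(ii) public agency — met.
(iii) past probation — satisfied.
(a) = T AND T AND T = true.
(i) no recent notice — not met.
(ii) tenure ≥ 36 mo. — met.
So (b) is not satisfied (F AND T).
(2): T OR F → true.
So Overall is satisfied (T AND T).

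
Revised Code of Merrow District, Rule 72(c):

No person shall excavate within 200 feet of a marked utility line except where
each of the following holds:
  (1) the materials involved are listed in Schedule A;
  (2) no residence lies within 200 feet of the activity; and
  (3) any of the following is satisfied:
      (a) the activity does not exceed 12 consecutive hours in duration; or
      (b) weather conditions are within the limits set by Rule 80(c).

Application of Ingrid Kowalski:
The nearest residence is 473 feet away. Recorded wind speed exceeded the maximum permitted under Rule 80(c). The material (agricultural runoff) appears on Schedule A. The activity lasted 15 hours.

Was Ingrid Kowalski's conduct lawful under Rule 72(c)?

(1) Schedule A material — satisfied.
(2) no residence in 200 ft — holds.
(a) ≤ 12 hrs duration — not met.
(b) weather ok — not satisfied.
So (3) is not satisfied (F OR F).
So Overall is not satisfied (T AND T AND F).

No — unlawful.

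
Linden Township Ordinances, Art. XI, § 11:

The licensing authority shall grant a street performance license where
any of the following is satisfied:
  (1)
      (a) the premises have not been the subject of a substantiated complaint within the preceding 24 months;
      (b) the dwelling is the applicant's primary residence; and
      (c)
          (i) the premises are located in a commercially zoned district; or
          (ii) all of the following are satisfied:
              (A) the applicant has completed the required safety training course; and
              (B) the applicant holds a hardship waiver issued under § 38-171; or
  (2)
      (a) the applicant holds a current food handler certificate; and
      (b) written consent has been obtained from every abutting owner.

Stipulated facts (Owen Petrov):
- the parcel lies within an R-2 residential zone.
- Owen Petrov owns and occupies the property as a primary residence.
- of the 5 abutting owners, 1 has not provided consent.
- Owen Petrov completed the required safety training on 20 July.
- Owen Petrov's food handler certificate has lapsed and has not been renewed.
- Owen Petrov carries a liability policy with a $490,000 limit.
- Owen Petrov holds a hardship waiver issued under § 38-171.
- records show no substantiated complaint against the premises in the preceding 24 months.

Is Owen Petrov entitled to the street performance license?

Yes — granted.

(a) no complaint in 24 mo. — satisfied.
(b) primary residence — holds.
(i) commercially zoned — not met.
(A) safety training — holds.
(B) hardship waiver — satisfied.
So (ii) is satisfied (T AND T).
So (c) is satisfied (F OR T).
So (1) is satisfied (T AND T AND T).
(a) food handler cert. — not met.
(b) all abutters consent — not satisfied.
(2) = F AND F = false.
Overall: T OR F → true.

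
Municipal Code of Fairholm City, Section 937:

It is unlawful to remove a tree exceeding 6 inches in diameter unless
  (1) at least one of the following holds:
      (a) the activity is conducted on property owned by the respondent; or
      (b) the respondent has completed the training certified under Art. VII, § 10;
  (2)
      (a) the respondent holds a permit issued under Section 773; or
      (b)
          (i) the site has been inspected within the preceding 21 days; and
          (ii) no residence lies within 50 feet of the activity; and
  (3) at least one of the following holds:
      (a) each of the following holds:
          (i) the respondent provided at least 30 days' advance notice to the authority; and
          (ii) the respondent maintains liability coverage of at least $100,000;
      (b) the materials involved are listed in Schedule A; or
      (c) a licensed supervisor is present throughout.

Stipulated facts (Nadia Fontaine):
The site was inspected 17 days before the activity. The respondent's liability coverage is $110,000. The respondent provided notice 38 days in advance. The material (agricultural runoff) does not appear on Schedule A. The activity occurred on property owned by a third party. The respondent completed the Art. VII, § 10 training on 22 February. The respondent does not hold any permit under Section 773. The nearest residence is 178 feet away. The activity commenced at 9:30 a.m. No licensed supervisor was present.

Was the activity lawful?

(a) own property — fails.
(b) training certified — satisfied.
So (1) is satisfied (F OR T).
(a) holds permit — fails.
(i) site inspected — satisfied.
(ii) no residence in 50 ft — met.
(b): T AND T → true.
So (2) is satisfied (F OR T).
(i) ≥30 days' notice — satisfied.
(ii) coverage ≥ $100,000 — holds.
(a) = T AND T = true.
(b) Schedule A material — not satisfied.
(c) supervisor present — not satisfied.
(3): T OR F OR F → true.
Overall = T AND T AND T = true.

Yes — lawful.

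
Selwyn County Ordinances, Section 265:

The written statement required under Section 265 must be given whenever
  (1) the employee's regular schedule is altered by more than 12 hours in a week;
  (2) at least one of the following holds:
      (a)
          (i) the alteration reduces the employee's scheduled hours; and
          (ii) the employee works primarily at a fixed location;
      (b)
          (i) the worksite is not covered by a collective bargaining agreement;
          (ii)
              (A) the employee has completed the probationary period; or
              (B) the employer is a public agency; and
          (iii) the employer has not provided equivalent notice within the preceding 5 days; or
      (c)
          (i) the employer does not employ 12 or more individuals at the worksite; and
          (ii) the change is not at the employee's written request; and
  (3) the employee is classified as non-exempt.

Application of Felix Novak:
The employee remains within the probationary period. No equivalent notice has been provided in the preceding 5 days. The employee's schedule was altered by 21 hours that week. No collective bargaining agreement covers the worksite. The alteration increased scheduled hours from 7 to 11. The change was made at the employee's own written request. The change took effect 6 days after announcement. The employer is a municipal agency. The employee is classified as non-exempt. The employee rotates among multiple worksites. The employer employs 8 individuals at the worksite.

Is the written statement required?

Yes — required.

(1) schedule shift > 12h — holds.
(i) hours reduced — fails.
(ii) fixed location — not met.
So (a) is not satisfied (F AND F).
(i) no CBA — satisfied.
(A) past probation — not satisfied.
(B) public agency — satisfied.
(ii): F OR T → true.
(iii) no recent notice — met.
So (b) is satisfied (T AND T AND T).
(i) not (≥ 12 at site) — holds.
(ii) not employee-requested — not satisfied.
(c) = T AND F = false.
(2) = F OR T OR F = true.
(3) non-exempt — met.
So Overall is satisfied (T AND T AND T).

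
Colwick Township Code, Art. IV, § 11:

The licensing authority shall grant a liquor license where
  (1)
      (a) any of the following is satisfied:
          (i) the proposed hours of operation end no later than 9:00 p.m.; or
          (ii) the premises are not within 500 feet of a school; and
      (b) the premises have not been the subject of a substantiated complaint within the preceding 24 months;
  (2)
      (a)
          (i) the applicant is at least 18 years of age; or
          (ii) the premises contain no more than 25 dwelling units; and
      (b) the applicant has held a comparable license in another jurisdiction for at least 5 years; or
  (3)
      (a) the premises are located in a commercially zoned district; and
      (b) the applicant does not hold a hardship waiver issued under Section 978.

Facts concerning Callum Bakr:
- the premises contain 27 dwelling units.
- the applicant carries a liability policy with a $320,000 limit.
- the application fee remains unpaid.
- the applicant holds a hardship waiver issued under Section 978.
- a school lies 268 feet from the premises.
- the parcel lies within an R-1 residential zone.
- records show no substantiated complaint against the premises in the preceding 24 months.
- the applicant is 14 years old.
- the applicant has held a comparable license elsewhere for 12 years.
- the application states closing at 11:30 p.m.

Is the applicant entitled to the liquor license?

No — denied.

(i) closes by 9 p.m. — fails.
(ii) ≥500 ft from school — not satisfied.
(a): F OR F → false.
(b) no complaint in 24 mo. — satisfied.
So (1) is not satisfied (F AND T).
(i) age ≥ 18 — fails.
(ii) ≤ 25 units — fails.
(a): F OR F → false.
(b) prior license ≥ 5 yr — satisfied.
So (2) is not satisfied (F AND T).
(a) commercially zoned — not satisfied.
(b) not (hardship waiver) — fails.
(3) = F AND F = false.
Overall = F OR F OR F = false.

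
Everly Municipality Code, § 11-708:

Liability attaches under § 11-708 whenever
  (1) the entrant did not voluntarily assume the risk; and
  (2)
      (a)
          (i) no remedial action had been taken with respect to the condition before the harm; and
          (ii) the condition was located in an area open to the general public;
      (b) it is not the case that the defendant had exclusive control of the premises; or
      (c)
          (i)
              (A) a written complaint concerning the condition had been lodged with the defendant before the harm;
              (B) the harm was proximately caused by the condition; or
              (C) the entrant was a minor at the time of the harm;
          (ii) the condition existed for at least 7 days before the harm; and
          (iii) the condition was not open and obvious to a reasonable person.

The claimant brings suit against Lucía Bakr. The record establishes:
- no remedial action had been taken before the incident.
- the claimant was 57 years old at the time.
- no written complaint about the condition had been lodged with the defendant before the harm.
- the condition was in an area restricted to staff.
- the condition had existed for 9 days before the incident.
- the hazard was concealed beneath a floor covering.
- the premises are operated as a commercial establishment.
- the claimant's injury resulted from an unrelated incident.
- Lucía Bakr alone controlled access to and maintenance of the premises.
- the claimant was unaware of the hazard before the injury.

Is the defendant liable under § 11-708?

(1) no assumed risk — holds.
(i) no remedial action — holds.
(ii) public area — not met.
(a) = T AND F = false.
(b) not (exclusive control) — not satisfied.
(A) complaint lodged — not satisfied.
(B) proximate cause — fails.
(C) entrant a minor — not satisfied.
(i) = F OR F OR F = false.
(ii) condition ≥7 days old — holds.
(iii) not open/obvious — holds.
So (c) is not satisfied (F AND T AND T).
So (2) is not satisfied (F OR F OR F).
Overall: T AND F → false.

No — not liable.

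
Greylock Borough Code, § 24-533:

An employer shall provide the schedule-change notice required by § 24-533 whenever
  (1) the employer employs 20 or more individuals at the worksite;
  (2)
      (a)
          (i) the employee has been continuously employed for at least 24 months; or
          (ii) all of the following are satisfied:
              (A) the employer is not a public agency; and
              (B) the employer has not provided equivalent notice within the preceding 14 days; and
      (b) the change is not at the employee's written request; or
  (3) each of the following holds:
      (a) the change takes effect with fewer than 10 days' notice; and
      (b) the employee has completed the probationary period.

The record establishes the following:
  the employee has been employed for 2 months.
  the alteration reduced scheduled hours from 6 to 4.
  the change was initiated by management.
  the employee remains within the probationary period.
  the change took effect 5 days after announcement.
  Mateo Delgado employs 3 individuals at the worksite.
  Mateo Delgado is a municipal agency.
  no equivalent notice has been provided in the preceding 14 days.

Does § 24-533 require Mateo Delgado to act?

(1) ≥ 20 at site — not satisfied.
(i) tenure ≥ 24 mo. — not satisfied.
(A) not (public agency) — fails.
(B) no recent notice — met.
(ii): F AND T → false.
(a): F OR F → false.
(b) not employee-requested — satisfied.
So (2) is not satisfied (F AND T).
(a) < 10 days' notice — satisfied.
(b) past probation — not satisfied.
(3): T AND F → false.
Overall: F OR F OR F → false.

No — not required.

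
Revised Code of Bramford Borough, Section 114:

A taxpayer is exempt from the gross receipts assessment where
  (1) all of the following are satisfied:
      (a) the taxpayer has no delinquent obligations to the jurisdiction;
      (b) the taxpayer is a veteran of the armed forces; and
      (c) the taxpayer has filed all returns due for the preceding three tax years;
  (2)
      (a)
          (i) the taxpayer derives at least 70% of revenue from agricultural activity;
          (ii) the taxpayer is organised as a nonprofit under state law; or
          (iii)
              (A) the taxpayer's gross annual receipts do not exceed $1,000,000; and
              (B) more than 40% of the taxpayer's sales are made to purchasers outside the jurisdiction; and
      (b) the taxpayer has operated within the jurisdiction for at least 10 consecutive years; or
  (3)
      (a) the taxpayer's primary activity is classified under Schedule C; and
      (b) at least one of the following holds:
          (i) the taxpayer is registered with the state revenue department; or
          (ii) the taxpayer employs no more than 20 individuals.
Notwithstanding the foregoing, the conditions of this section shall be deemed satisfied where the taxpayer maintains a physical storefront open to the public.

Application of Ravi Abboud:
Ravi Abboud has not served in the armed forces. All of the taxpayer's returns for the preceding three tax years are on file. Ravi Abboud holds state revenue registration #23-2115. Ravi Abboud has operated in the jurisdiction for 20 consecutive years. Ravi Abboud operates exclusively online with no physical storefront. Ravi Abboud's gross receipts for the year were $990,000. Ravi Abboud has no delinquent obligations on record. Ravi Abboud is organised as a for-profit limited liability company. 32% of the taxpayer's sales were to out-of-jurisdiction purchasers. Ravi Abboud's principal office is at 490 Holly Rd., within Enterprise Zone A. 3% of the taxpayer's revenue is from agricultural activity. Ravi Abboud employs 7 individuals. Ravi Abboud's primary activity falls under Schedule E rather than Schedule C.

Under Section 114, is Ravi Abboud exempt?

(a) no delinquency — met.
(b) veteran — not satisfied.
(c) returns current — met.
So (1) is not satisfied (T AND F AND T).
(i) ≥70% agricultural — fails.
(ii) nonprofit — not satisfied.
(A) receipts ≤ $1,000,000 — holds.
(B) >40% out-of-jur. sales — not met.
(iii) = T AND F = false.
(a): F OR F OR F → false.
(b) ≥ 10 yrs in jurisdiction — satisfied.
(2): F AND T → false.
(a) Schedule C activity — not met.
(i) state-registered — met.
(ii) ≤ 20 employees — met.
So (b) is satisfied (T OR T).
(3): F AND T → false.
Overall = F OR F OR F = false.
Exception (has storefront) — not satisfied.
Result: main false OR exception false → false.

No — not exempt.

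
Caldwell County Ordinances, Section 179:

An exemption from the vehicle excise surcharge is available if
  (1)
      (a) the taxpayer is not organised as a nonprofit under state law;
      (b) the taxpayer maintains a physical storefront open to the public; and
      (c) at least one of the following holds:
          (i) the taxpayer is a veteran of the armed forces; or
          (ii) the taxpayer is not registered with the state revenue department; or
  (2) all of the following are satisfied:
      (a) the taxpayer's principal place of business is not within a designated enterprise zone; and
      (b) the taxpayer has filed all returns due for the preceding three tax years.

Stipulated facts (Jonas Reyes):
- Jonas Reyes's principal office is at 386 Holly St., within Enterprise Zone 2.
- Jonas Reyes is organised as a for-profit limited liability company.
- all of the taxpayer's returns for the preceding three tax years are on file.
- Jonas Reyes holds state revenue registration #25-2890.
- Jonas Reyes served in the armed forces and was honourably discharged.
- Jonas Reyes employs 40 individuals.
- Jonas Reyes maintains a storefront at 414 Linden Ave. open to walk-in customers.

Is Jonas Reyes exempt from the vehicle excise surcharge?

(a) not (nonprofit) — holds.
(b) has storefront — met.
(i) veteran — met.
(ii) not (state-registered) — fails.
So (c) is satisfied (T OR F).
(1) = T AND T AND T = true.
(a) not (in enterprise zone) — fails.
(b) returns current — met.
So (2) is not satisfied (F AND T).
Overall: T OR F → true.

Yes — exempt.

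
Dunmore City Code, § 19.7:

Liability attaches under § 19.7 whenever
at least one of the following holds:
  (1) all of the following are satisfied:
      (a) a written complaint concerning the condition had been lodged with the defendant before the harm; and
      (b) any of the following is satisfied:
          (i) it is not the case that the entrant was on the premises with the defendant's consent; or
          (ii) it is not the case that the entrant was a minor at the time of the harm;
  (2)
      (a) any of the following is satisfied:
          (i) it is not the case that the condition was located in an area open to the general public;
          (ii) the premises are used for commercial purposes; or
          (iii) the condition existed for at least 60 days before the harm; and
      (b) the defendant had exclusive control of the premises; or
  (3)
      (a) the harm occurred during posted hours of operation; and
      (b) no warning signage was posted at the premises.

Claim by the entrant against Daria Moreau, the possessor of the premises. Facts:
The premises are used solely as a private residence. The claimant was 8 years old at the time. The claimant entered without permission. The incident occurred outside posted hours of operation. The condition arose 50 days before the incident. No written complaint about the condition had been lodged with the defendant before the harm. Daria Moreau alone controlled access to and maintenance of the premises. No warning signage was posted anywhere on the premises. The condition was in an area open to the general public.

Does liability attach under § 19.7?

(a) complaint lodged — fails.
(i) not (consent to enter) — met.
(ii) not (entrant a minor) — not satisfied.
(b) = T OR F = true.
(1) = F AND T = false.
(i) not (public area) — fails.
(ii) commercial use — not satisfied.
(iii) condition ≥60 days old — not satisfied.
(a): F OR F OR F → false.
(b) exclusive control — holds.
(2): F AND T → false.
(a) during posted hours — fails.
(b) no signage posted — holds.
(3) = F AND T = false.
Overall = F OR F OR F = false.

No — not liable.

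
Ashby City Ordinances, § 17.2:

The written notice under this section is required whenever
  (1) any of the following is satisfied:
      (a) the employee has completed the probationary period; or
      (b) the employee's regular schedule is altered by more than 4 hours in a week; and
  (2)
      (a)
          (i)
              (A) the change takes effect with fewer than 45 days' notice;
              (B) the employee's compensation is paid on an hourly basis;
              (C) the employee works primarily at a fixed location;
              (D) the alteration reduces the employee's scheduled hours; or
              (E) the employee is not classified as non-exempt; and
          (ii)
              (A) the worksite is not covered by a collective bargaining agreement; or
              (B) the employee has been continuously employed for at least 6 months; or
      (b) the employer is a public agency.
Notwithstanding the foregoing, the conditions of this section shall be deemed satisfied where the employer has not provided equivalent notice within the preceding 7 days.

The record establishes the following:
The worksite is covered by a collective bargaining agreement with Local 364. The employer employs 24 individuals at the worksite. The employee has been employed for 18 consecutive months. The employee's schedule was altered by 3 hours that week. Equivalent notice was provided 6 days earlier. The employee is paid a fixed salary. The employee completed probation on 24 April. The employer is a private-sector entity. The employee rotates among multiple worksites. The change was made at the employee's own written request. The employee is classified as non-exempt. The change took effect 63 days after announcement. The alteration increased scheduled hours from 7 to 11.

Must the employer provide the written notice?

No — not required.

(a) past probation — met.
(b) schedule shift > 4h — not satisfied.
(1): T OR F → true.
(A) < 45 days' notice — fails.
(B) hourly-paid — fails.
(C) fixed location — not met.
(D) hours reduced — fails.
(E) not (non-exempt) — fails.
So (i) is not satisfied (F OR F OR F OR F OR F).
(A) no CBA — fails.
(B) tenure ≥ 6 mo. — holds.
So (ii) is satisfied (F OR T).
(a) = F AND T = false.
(b) public agency — not satisfied.
(2): F OR F → false.
Overall = T AND F = false.
Exception (no recent notice) — not satisfied.
Result: main false OR exception false → false.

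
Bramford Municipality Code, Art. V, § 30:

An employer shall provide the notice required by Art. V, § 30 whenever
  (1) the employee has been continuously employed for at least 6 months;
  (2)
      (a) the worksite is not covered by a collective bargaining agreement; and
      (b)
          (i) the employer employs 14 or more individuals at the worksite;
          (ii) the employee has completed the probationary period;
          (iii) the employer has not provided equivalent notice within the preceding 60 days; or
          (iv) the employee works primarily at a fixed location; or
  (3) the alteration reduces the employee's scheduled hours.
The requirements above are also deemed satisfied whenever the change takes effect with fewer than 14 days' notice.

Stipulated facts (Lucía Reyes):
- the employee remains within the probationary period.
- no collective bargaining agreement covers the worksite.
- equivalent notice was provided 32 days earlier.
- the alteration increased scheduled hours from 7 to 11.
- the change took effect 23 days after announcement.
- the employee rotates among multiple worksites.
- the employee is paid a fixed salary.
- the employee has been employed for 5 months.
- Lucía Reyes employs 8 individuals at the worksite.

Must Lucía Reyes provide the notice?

(1) tenure ≥ 6 mo. — fails.
(a) no CBA — holds.
(i) ≥ 14 at site — not met.
(ii) past probation — not met.
(iii) no recent notice — not met.
(iv) fixed location — not satisfied.
(b) = F OR F OR F OR F = false.
So (2) is not satisfied (T AND F).
(3) hours reduced — not met.
Overall = F OR F OR F = false.
Exception (< 14 days' notice) — not satisfied.
Result: main false OR exception false → false.

No — not required.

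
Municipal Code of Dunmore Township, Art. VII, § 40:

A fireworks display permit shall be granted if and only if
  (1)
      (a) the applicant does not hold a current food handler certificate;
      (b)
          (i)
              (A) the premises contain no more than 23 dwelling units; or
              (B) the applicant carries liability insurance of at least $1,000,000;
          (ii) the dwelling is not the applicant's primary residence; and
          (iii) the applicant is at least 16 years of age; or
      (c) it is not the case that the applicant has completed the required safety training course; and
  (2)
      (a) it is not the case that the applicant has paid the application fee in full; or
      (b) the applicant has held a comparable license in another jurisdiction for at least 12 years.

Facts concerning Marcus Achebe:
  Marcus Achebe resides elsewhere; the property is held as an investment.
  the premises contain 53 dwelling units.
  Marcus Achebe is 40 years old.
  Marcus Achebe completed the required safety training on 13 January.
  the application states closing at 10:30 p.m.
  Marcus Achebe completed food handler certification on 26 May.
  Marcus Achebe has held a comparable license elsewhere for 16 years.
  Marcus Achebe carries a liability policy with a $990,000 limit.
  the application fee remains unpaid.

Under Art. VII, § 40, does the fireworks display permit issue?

(a) not (food handler cert.) — not met.
(A) ≤ 23 units — not satisfied.
(B) insurance ≥ $1,000,000 — fails.
So (i) is not satisfied (F OR F).
(ii) not (primary residence) — holds.
(iii) age ≥ 16 — satisfied.
So (b) is not satisfied (F AND T AND T).
(c) not (safety training) — not satisfied.
(1) = F OR F OR F = false.
(a) not (fee paid) — met.
(b) prior license ≥ 12 yr — met.
(2) = T OR T = true.
Overall: F AND T → false.

No — denied.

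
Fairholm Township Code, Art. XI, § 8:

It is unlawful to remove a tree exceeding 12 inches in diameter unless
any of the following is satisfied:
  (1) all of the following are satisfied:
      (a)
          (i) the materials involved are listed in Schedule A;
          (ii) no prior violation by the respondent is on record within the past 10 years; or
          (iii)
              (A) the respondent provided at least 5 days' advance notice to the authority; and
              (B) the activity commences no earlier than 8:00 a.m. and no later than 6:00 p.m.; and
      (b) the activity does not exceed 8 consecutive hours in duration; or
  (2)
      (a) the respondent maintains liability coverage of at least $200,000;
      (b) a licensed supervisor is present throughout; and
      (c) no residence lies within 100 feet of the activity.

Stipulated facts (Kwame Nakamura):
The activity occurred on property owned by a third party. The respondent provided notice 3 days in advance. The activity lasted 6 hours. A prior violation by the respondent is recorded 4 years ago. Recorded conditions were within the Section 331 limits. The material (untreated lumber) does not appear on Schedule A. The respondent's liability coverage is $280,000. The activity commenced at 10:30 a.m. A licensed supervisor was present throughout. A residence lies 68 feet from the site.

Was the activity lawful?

(i) Schedule A material — not satisfied.
(ii) no prior violation — fails.
(A) ≥5 days' notice — not met.
(B) start within hours — satisfied.
(iii): F AND T → false.
So (a) is not satisfied (F OR F OR F).
(b) ≤ 8 hrs duration — satisfied.
(1) = F AND T = false.
(a) coverage ≥ $200,000 — satisfied.
(b) supervisor present — satisfied.
(c) no residence in 100 ft — not met.
(2) = T AND T AND F = false.
Overall = F OR F = false.

No — unlawful.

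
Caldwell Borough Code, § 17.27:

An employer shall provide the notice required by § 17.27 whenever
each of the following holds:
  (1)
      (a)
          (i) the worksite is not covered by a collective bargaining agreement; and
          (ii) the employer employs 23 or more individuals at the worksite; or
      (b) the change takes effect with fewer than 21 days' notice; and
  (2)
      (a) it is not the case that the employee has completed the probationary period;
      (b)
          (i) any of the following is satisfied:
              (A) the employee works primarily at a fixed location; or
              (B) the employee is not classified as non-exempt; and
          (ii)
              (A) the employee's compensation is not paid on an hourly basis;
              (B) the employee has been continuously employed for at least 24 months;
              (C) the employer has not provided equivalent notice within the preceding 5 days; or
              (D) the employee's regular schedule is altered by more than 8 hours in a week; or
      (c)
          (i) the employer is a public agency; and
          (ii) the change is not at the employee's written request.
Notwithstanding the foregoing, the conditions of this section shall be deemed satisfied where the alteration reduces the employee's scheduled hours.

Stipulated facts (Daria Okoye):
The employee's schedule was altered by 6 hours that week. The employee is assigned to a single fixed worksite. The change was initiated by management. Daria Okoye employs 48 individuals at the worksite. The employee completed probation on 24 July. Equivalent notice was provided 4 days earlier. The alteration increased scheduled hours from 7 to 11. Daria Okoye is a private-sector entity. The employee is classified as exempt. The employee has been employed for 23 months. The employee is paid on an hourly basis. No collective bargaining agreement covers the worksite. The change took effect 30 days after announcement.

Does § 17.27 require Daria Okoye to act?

No — not required.

(i) no CBA — met.
(ii) ≥ 23 at site — met.
So (a) is satisfied (T AND T).
(b) < 21 days' notice — fails.
(1) = T OR F = true.
(a) not (past probation) — not met.
(A) fixed location — holds.
(B) not (non-exempt) — satisfied.
(i) = T OR T = true.
(A) not (hourly-paid) — not satisfied.
(B) tenure ≥ 24 mo. — not satisfied.
(C) no recent notice — not satisfied.
(D) schedule shift > 8h — fails.
(ii) = F OR F OR F OR F = false.
(b) = T AND F = false.
(i) public agency — not satisfied.
(ii) not employee-requested — satisfied.
(c) = F AND T = false.
So (2) is not satisfied (F OR F OR F).
Overall: T AND F → false.
Exception (hours reduced) — not satisfied.
Result: main false OR exception false → false.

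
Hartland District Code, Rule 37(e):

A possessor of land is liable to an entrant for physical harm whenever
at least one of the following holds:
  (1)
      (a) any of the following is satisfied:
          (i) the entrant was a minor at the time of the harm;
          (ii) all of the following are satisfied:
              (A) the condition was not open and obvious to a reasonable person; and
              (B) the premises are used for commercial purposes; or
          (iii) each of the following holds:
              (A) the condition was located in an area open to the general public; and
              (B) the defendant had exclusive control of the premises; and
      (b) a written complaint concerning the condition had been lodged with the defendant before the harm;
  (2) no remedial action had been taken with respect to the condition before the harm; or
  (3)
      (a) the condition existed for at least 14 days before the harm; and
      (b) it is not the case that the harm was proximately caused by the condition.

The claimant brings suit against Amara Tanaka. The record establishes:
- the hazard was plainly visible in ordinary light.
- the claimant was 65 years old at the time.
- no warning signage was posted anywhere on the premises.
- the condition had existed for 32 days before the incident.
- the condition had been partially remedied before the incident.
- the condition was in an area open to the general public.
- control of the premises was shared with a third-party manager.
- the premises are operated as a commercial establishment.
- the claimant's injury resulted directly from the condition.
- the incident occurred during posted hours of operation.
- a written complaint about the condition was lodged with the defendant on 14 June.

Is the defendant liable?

No — not liable.

(i) entrant a minor — fails.
(A) not open/obvious — not satisfied.
(B) commercial use — met.
(ii): F AND T → false.
(A) public area — met.
(B) exclusive control — not met.
(iii): T AND F → false.
(a): F OR F OR F → false.
(b) complaint lodged — satisfied.
So (1) is not satisfied (F AND T).
(2) no remedial action — not satisfied.
(a) condition ≥14 days old — satisfied.
(b) not (proximate cause) — not satisfied.
(3): T AND F → false.
Overall: F OR F OR F → false.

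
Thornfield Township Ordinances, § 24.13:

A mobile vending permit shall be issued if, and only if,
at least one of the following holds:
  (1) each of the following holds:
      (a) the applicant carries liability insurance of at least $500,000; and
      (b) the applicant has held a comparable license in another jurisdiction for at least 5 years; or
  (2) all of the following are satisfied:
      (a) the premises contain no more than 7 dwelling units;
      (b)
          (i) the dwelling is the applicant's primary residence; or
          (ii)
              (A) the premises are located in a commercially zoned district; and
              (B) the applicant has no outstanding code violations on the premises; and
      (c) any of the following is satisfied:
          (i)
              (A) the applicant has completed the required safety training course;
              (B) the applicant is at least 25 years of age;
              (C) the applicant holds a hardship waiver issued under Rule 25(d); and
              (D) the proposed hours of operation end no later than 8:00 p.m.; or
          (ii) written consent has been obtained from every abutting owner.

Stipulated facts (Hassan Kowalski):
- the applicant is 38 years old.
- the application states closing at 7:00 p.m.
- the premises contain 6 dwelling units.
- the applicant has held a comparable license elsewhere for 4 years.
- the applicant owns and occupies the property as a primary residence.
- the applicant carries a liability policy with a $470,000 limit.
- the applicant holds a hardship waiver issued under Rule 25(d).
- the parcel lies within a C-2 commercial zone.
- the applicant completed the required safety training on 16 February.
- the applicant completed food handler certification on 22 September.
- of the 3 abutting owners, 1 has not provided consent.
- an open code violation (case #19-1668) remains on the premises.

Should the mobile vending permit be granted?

Yes — granted.

(a) insurance ≥ $500,000 — fails.
(b) prior license ≥ 5 yr — not satisfied.
(1): F AND F → false.
(a) ≤ 7 units — holds.
(i) primary residence — satisfied.
(A) commercially zoned — holds.
(B) no code violations — fails.
(ii): T AND F → false.
(b): T OR F → true.
(A) safety training — met.
(B) age ≥ 25 — holds.
(C) hardship waiver — satisfied.
(D) closes by 8 p.m. — holds.
So (i) is satisfied (T AND T AND T AND T).
(ii) all abutters consent — not met.
So (c) is satisfied (T OR F).
(2): T AND T AND T → true.
So Overall is satisfied (F OR T).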